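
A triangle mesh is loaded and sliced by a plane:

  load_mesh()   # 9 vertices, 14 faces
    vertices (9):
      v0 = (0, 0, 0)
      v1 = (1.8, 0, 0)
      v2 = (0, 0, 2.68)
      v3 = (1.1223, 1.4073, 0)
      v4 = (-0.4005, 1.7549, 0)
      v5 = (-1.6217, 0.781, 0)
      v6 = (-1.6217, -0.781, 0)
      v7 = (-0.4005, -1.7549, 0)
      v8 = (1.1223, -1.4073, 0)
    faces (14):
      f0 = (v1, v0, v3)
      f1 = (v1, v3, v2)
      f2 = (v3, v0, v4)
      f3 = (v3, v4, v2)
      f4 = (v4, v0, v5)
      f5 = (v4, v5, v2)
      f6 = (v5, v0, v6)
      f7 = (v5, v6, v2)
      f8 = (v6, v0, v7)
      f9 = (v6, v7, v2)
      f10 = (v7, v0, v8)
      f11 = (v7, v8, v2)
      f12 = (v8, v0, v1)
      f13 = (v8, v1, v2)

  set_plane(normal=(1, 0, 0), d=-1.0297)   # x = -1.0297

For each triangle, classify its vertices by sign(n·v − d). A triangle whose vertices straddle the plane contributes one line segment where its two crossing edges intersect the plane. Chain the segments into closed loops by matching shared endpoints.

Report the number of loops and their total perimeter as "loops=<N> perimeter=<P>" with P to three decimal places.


Straddling triangles (6 of 14):
  (v4,v0,v5) [++-] → (-1.0297, 0.495897, 0)–(-1.0297, 1.25312, 0)  len=0.7572
  (v4,v5,v2) [+-+] → (-1.0297, 1.25312, 0)–(-1.0297, 0.495897, 0.978331)  len=1.2371
  (v5,v0,v6) [-+-] → (-1.0297, 0.495897, 0)–(-1.0297, -0.495897, 0)  len=0.9918
  (v5,v6,v2) [--+] → (-1.0297, -0.495897, 0.978331)–(-1.0297, 0.495897, 0.978331)  len=0.9918
  (v6,v0,v7) [-++] → (-1.0297, -0.495897, 0)–(-1.0297, -1.25312, 0)  len=0.7572
  (v6,v7,v2) [-++] → (-1.0297, -1.25312, 0)–(-1.0297, -0.495897, 0.978331)  len=1.2371

Chained into 1 loop(s):
  loop 1: 6 segments, perimeter = 5.9723
Total perimeter = 5.972

loops=1 perimeter=5.972


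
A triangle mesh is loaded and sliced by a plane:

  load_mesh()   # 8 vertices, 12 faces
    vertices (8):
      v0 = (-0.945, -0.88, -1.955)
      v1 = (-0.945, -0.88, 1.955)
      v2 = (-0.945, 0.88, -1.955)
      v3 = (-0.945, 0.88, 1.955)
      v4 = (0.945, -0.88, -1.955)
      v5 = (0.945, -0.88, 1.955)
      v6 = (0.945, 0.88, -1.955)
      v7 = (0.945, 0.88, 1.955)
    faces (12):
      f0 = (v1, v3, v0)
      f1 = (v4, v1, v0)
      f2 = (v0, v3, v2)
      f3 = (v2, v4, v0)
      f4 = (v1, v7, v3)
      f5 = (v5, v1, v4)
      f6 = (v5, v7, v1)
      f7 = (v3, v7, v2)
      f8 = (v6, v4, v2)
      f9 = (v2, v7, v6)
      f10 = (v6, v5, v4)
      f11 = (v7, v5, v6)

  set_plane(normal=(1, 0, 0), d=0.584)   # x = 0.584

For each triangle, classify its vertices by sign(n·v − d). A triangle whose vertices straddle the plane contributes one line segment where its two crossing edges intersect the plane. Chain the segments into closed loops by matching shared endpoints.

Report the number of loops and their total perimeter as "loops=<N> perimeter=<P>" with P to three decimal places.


Straddling triangles (8 of 12):
  (v4,v1,v0) [+--] → (0.584, -0.88, -1.20817)–(0.584, -0.88, -1.955)  len=0.7468
  (v2,v4,v0) [-+-] → (0.584, -0.543831, -1.955)–(0.584, -0.88, -1.955)  len=0.3362
  (v1,v7,v3) [-+-] → (0.584, 0.543831, 1.955)–(0.584, 0.88, 1.955)  len=0.3362
  (v5,v1,v4) [+-+] → (0.584, -0.88, 1.955)–(0.584, -0.88, -1.20817)  len=3.1632
  (v5,v7,v1) [++-] → (0.584, 0.543831, 1.955)–(0.584, -0.88, 1.955)  len=1.4238
  (v3,v7,v2) [-+-] → (0.584, 0.88, 1.955)–(0.584, 0.88, 1.20817)  len=0.7468
  (v6,v4,v2) [++-] → (0.584, -0.543831, -1.955)–(0.584, 0.88, -1.955)  len=1.4238
  (v2,v7,v6) [-++] → (0.584, 0.88, 1.20817)–(0.584, 0.88, -1.955)  len=3.1632

Chained into 1 loop(s):
  loop 1: 8 segments, perimeter = 11.3400
Total perimeter = 11.340

loops=1 perimeter=11.340


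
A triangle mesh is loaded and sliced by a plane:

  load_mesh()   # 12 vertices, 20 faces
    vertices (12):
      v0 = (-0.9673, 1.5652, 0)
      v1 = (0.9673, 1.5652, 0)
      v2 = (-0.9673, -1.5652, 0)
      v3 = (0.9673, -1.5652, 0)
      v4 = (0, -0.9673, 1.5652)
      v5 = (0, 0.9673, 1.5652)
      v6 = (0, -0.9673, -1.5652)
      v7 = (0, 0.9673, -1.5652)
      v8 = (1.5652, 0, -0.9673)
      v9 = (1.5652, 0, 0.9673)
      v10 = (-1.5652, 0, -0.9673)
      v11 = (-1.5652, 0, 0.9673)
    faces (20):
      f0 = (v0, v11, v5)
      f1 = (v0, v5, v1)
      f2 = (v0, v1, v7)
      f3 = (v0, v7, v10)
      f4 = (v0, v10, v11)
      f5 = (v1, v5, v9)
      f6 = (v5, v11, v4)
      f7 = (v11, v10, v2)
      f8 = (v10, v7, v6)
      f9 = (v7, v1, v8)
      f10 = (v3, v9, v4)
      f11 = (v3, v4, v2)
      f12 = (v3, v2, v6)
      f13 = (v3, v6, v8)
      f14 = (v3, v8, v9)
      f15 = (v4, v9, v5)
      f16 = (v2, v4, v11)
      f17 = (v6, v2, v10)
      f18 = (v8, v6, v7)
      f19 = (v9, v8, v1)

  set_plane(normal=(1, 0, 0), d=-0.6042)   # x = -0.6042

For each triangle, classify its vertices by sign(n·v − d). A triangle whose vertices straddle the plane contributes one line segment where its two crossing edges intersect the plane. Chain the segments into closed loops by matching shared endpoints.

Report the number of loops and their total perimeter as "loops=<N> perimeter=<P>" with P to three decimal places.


Straddling triangles (10 of 20):
  (v0,v11,v5) [--+] → (-0.6042, 0.593902, 1.3344)–(-0.6042, 1.34076, 0.587537)  len=1.0562
  (v0,v5,v1) [-++] → (-0.6042, 1.34076, 0.587537)–(-0.6042, 1.5652, 0)  len=0.6289
  (v0,v1,v7) [-++] → (-0.6042, 1.5652, 0)–(-0.6042, 1.34076, -0.587537)  len=0.6289
  (v0,v7,v10) [-+-] → (-0.6042, 1.34076, -0.587537)–(-0.6042, 0.593902, -1.3344)  len=1.0562
  (v5,v11,v4) [+-+] → (-0.6042, 0.593902, 1.3344)–(-0.6042, -0.593902, 1.3344)  len=1.1878
  (v10,v7,v6) [-++] → (-0.6042, 0.593902, -1.3344)–(-0.6042, -0.593902, -1.3344)  len=1.1878
  (v3,v4,v2) [++-] → (-0.6042, -1.34076, 0.587537)–(-0.6042, -1.5652, 0)  len=0.6289
  (v3,v2,v6) [+-+] → (-0.6042, -1.5652, 0)–(-0.6042, -1.34076, -0.587537)  len=0.6289
  (v2,v4,v11) [-+-] → (-0.6042, -1.34076, 0.587537)–(-0.6042, -0.593902, 1.3344)  len=1.0562
  (v6,v2,v10) [+--] → (-0.6042, -1.34076, -0.587537)–(-0.6042, -0.593902, -1.3344)  len=1.0562

Chained into 1 loop(s):
  loop 1: 10 segments, perimeter = 9.1163
Total perimeter = 9.116

loops=1 perimeter=9.116


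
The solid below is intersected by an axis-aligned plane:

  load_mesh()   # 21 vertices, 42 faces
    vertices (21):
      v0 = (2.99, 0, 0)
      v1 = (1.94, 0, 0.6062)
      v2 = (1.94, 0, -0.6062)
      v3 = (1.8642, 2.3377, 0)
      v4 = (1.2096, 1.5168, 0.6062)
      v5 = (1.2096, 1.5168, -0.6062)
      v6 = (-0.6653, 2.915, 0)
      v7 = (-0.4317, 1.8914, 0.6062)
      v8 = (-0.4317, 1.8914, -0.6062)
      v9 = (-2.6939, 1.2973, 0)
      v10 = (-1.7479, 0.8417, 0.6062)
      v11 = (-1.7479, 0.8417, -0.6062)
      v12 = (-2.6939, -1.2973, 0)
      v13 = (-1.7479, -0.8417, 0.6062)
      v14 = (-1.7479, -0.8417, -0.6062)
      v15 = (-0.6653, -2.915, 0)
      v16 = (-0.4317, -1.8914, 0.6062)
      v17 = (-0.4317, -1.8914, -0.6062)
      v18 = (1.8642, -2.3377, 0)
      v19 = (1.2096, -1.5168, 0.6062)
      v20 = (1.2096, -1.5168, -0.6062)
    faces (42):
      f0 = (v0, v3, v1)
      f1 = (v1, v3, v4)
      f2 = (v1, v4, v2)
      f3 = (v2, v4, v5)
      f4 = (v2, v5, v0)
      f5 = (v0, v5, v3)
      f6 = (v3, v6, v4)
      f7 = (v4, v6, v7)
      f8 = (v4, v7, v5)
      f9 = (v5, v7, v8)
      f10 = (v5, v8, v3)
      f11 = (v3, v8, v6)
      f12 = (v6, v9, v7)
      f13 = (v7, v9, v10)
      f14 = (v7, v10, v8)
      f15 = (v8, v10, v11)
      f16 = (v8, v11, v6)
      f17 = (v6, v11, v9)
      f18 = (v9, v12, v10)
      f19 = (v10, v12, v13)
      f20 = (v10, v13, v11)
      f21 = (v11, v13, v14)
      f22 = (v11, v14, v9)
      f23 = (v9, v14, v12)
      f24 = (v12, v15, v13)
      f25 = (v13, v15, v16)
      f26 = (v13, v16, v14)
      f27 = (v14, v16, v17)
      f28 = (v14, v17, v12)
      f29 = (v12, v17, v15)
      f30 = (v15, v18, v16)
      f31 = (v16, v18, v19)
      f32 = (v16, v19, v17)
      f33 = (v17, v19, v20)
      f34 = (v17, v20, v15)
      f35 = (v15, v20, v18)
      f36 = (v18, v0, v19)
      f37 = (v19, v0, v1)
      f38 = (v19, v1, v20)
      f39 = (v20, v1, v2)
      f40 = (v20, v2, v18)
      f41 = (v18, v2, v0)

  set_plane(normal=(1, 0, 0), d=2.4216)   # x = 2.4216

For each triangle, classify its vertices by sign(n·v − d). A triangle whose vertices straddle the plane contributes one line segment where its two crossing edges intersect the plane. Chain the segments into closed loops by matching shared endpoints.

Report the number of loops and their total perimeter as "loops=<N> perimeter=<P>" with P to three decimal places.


Straddling triangles (6 of 42):
  (v0,v3,v1) [+--] → (2.4216, 1.18027, 0)–(2.4216, 0, 0.328156)  len=1.2250
  (v2,v5,v0) [--+] → (2.4216, 0.484245, -0.193532)–(2.4216, 0, -0.328156)  len=0.5026
  (v0,v5,v3) [+--] → (2.4216, 0.484245, -0.193532)–(2.4216, 1.18027, 0)  len=0.7224
  (v18,v0,v19) [-+-] → (2.4216, -1.18027, 0)–(2.4216, -0.484245, 0.193532)  len=0.7224
  (v19,v0,v1) [-+-] → (2.4216, -0.484245, 0.193532)–(2.4216, 0, 0.328156)  len=0.5026
  (v18,v2,v0) [--+] → (2.4216, 0, -0.328156)–(2.4216, -1.18027, 0)  len=1.2250

Chained into 1 loop(s):
  loop 1: 6 segments, perimeter = 4.9002
Total perimeter = 4.900

loops=1 perimeter=4.900


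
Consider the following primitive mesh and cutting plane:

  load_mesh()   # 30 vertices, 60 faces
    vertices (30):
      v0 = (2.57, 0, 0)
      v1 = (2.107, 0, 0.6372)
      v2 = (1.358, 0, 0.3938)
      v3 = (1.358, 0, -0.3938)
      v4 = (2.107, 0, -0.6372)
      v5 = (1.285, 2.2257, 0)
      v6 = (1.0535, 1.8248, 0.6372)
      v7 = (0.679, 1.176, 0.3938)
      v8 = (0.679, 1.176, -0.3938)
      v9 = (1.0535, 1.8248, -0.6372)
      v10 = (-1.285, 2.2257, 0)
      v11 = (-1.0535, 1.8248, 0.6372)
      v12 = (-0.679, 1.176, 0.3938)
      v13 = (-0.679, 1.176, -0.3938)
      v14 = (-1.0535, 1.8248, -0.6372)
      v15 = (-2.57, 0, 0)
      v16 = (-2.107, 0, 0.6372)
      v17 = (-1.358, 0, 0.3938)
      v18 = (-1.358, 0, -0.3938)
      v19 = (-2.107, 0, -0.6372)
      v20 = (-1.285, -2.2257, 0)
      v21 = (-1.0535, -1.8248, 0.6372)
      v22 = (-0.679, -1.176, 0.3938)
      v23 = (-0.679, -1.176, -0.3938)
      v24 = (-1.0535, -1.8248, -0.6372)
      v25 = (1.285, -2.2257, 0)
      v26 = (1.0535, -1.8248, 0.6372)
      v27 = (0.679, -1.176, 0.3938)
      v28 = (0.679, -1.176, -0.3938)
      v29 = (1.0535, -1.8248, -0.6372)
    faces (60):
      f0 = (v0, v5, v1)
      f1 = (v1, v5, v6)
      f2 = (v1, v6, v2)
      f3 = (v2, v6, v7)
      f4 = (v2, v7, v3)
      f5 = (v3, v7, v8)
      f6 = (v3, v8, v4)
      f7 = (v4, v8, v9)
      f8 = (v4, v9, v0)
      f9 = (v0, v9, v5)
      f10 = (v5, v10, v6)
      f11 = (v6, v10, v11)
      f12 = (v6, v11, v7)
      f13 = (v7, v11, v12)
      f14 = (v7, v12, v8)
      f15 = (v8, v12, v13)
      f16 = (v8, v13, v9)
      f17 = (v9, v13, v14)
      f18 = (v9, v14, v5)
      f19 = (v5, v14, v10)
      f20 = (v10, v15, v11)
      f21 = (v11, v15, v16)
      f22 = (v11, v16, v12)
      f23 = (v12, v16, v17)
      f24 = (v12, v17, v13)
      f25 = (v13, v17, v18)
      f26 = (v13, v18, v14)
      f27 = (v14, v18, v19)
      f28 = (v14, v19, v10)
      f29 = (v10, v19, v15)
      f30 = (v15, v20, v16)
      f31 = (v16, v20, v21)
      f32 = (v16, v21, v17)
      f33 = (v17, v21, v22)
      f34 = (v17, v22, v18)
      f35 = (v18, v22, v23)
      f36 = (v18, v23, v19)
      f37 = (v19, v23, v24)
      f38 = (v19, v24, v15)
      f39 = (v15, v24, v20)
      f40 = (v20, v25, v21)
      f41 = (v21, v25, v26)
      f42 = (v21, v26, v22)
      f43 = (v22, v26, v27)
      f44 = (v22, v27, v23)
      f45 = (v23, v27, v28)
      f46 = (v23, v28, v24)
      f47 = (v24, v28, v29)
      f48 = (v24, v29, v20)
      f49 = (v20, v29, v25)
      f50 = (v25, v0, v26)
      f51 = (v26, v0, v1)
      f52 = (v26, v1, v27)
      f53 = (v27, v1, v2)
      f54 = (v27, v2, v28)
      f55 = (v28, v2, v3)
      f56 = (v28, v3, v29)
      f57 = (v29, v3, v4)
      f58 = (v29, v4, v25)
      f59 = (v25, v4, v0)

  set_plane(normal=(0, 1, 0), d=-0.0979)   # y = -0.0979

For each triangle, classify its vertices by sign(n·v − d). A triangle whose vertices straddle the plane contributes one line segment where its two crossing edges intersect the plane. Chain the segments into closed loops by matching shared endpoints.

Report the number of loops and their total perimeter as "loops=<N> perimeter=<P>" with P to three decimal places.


Straddling triangles (20 of 60):
  (v15,v20,v16) [+-+] → (-2.51348, -0.0979, 0)–(-2.07084, -0.0979, 0.609172)  len=0.7530
  (v16,v20,v21) [+--] → (-2.07084, -0.0979, 0.609172)–(-2.05048, -0.0979, 0.6372)  len=0.0346
  (v16,v21,v17) [+-+] → (-2.05048, -0.0979, 0.6372)–(-1.34166, -0.0979, 0.406858)  len=0.7453
  (v17,v21,v22) [+--] → (-1.34166, -0.0979, 0.406858)–(-1.30147, -0.0979, 0.3938)  len=0.0423
  (v17,v22,v18) [+-+] → (-1.30147, -0.0979, 0.3938)–(-1.30147, -0.0979, -0.328234)  len=0.7220
  (v18,v22,v23) [+--] → (-1.30147, -0.0979, -0.328234)–(-1.30147, -0.0979, -0.3938)  len=0.0656
  (v18,v23,v19) [+-+] → (-1.30147, -0.0979, -0.3938)–(-1.98812, -0.0979, -0.616937)  len=0.7220
  (v19,v23,v24) [+--] → (-1.98812, -0.0979, -0.616937)–(-2.05048, -0.0979, -0.6372)  len=0.0656
  (v19,v24,v15) [+-+] → (-2.05048, -0.0979, -0.6372)–(-2.48864, -0.0979, -0.0341856)  len=0.7454
  (v15,v24,v20) [+--] → (-2.48864, -0.0979, -0.0341856)–(-2.51348, -0.0979, 0)  len=0.0423
  (v25,v0,v26) [-+-] → (2.51348, -0.0979, 0)–(2.48864, -0.0979, 0.0341856)  len=0.0423
  (v26,v0,v1) [-++] → (2.48864, -0.0979, 0.0341856)–(2.05048, -0.0979, 0.6372)  len=0.7454
  (v26,v1,v27) [-+-] → (2.05048, -0.0979, 0.6372)–(1.98812, -0.0979, 0.616937)  len=0.0656
  (v27,v1,v2) [-++] → (1.98812, -0.0979, 0.616937)–(1.30147, -0.0979, 0.3938)  len=0.7220
  (v27,v2,v28) [-+-] → (1.30147, -0.0979, 0.3938)–(1.30147, -0.0979, 0.328234)  len=0.0656
  (v28,v2,v3) [-++] → (1.30147, -0.0979, 0.328234)–(1.30147, -0.0979, -0.3938)  len=0.7220
  (v28,v3,v29) [-+-] → (1.30147, -0.0979, -0.3938)–(1.34166, -0.0979, -0.406858)  len=0.0423
  (v29,v3,v4) [-++] → (1.34166, -0.0979, -0.406858)–(2.05048, -0.0979, -0.6372)  len=0.7453
  (v29,v4,v25) [-+-] → (2.05048, -0.0979, -0.6372)–(2.07084, -0.0979, -0.609172)  len=0.0346
  (v25,v4,v0) [-++] → (2.07084, -0.0979, -0.609172)–(2.51348, -0.0979, 0)  len=0.7530

Chained into 2 loop(s):
  loop 1: 10 segments, perimeter = 3.9380
  loop 2: 10 segments, perimeter = 3.9380
Total perimeter = 7.876

loops=2 perimeter=7.876


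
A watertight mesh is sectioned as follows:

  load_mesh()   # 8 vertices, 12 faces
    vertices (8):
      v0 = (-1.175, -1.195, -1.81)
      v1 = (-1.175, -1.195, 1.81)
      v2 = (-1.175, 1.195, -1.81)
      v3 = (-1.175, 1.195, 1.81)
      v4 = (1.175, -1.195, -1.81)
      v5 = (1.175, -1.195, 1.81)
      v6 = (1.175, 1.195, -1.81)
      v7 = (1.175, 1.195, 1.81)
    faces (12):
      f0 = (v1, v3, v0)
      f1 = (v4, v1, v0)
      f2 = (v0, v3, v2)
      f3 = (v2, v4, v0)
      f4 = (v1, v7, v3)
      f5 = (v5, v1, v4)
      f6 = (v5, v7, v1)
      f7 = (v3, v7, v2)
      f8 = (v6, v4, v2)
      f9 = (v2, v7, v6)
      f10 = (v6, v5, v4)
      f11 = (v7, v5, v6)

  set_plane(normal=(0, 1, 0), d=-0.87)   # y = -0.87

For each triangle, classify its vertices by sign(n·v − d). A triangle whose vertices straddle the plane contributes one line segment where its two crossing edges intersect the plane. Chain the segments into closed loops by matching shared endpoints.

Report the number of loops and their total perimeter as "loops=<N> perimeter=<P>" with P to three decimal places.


loops=1 perimeter=11.940

Straddling triangles (8 of 12):
  (v1,v3,v0) [-+-] → (-1.175, -0.87, 1.81)–(-1.175, -0.87, -1.31774)  len=3.1277
  (v0,v3,v2) [-++] → (-1.175, -0.87, -1.31774)–(-1.175, -0.87, -1.81)  len=0.4923
  (v2,v4,v0) [+--] → (0.855439, -0.87, -1.81)–(-1.175, -0.87, -1.81)  len=2.0304
  (v1,v7,v3) [-++] → (-0.855439, -0.87, 1.81)–(-1.175, -0.87, 1.81)  len=0.3196
  (v5,v7,v1) [-+-] → (1.175, -0.87, 1.81)–(-0.855439, -0.87, 1.81)  len=2.0304
  (v6,v4,v2) [+-+] → (1.175, -0.87, -1.81)–(0.855439, -0.87, -1.81)  len=0.3196
  (v6,v5,v4) [+--] → (1.175, -0.87, 1.31774)–(1.175, -0.87, -1.81)  len=3.1277
  (v7,v5,v6) [+-+] → (1.175, -0.87, 1.81)–(1.175, -0.87, 1.31774)  len=0.4923

Chained into 1 loop(s):
  loop 1: 8 segments, perimeter = 11.9400
Total perimeter = 11.940


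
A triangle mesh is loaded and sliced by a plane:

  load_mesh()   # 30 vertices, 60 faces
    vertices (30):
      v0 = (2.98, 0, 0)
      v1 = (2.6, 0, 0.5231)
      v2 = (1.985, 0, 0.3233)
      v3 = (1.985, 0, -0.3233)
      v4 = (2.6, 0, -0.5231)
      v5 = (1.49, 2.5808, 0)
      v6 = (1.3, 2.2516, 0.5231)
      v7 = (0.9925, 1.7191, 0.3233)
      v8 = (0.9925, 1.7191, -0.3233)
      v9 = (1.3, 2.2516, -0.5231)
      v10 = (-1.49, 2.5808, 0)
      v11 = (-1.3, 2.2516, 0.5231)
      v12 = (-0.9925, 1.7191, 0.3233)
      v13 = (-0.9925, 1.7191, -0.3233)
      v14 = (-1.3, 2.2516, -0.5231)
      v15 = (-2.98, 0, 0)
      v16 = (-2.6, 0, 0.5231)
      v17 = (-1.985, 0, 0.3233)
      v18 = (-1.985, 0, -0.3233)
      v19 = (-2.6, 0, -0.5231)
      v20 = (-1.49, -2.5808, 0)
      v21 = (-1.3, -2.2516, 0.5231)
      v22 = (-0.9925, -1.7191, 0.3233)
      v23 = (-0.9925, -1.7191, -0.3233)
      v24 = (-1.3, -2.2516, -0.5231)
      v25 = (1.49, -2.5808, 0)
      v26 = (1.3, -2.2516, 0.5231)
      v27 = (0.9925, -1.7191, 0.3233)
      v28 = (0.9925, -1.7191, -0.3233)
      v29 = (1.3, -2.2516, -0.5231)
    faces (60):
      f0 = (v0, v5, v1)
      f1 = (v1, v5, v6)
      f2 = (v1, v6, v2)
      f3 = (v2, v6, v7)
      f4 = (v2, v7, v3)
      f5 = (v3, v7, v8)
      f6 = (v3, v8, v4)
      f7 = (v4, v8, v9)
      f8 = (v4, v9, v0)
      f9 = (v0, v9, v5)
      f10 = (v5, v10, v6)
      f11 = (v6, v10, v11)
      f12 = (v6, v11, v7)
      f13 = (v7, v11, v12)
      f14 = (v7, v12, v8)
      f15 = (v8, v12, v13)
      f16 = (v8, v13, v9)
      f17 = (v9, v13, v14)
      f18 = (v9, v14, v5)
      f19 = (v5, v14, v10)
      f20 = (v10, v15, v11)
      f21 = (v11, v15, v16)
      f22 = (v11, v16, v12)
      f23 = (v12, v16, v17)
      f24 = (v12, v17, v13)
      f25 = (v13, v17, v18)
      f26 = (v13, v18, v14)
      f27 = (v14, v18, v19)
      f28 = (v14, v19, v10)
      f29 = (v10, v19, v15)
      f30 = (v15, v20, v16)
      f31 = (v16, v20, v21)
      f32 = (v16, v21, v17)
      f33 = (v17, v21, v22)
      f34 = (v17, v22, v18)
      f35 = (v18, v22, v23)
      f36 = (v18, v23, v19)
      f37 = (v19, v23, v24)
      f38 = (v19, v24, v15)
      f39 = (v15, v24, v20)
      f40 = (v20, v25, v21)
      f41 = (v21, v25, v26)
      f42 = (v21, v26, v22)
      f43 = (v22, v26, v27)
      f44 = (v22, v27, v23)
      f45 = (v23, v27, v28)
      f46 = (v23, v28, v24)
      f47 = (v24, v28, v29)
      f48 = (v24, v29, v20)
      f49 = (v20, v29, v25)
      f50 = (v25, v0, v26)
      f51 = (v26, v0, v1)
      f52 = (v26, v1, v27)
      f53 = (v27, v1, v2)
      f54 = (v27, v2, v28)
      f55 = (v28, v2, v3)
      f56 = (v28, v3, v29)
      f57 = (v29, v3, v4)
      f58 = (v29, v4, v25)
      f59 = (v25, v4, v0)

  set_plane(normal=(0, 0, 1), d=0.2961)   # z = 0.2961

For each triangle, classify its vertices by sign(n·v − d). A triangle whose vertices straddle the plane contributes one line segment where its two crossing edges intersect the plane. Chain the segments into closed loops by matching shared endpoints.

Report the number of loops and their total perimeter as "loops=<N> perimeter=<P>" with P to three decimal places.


Straddling triangles (24 of 60):
  (v0,v5,v1) [--+] → (2.11831, 1.11994, 0.2961)–(2.7649, 0, 0.2961)  len=1.2932
  (v1,v5,v6) [+-+] → (2.11831, 1.11994, 0.2961)–(1.38245, 2.39446, 0.2961)  len=1.4717
  (v2,v7,v3) [++-] → (1.03425, 1.64678, 0.2961)–(1.985, 0, 0.2961)  len=1.9015
  (v3,v7,v8) [-+-] → (1.03425, 1.64678, 0.2961)–(0.9925, 1.7191, 0.2961)  len=0.0835
  (v5,v10,v6) [--+] → (0.0892755, 2.39446, 0.2961)–(1.38245, 2.39446, 0.2961)  len=1.2932
  (v6,v10,v11) [+-+] → (0.0892755, 2.39446, 0.2961)–(-1.38245, 2.39446, 0.2961)  len=1.4717
  (v7,v12,v8) [++-] → (-0.908999, 1.7191, 0.2961)–(0.9925, 1.7191, 0.2961)  len=1.9015
  (v8,v12,v13) [-+-] → (-0.908999, 1.7191, 0.2961)–(-0.9925, 1.7191, 0.2961)  len=0.0835
  (v10,v15,v11) [--+] → (-2.02904, 1.27451, 0.2961)–(-1.38245, 2.39446, 0.2961)  len=1.2932
  (v11,v15,v16) [+-+] → (-2.02904, 1.27451, 0.2961)–(-2.7649, 0, 0.2961)  len=1.4717
  (v12,v17,v13) [++-] → (-1.94325, 0.072316, 0.2961)–(-0.9925, 1.7191, 0.2961)  len=1.9015
  (v13,v17,v18) [-+-] → (-1.94325, 0.072316, 0.2961)–(-1.985, 0, 0.2961)  len=0.0835
  (v15,v20,v16) [--+] → (-2.11831, -1.11994, 0.2961)–(-2.7649, 0, 0.2961)  len=1.2932
  (v16,v20,v21) [+-+] → (-2.11831, -1.11994, 0.2961)–(-1.38245, -2.39446, 0.2961)  len=1.4717
  (v17,v22,v18) [++-] → (-1.03425, -1.64678, 0.2961)–(-1.985, 0, 0.2961)  len=1.9015
  (v18,v22,v23) [-+-] → (-1.03425, -1.64678, 0.2961)–(-0.9925, -1.7191, 0.2961)  len=0.0835
  (v20,v25,v21) [--+] → (-0.0892755, -2.39446, 0.2961)–(-1.38245, -2.39446, 0.2961)  len=1.2932
  (v21,v25,v26) [+-+] → (-0.0892755, -2.39446, 0.2961)–(1.38245, -2.39446, 0.2961)  len=1.4717
  (v22,v27,v23) [++-] → (0.908999, -1.7191, 0.2961)–(-0.9925, -1.7191, 0.2961)  len=1.9015
  (v23,v27,v28) [-+-] → (0.908999, -1.7191, 0.2961)–(0.9925, -1.7191, 0.2961)  len=0.0835
  (v25,v0,v26) [--+] → (2.02904, -1.27451, 0.2961)–(1.38245, -2.39446, 0.2961)  len=1.2932
  (v26,v0,v1) [+-+] → (2.02904, -1.27451, 0.2961)–(2.7649, 0, 0.2961)  len=1.4717
  (v27,v2,v28) [++-] → (1.94325, -0.072316, 0.2961)–(0.9925, -1.7191, 0.2961)  len=1.9015
  (v28,v2,v3) [-+-] → (1.94325, -0.072316, 0.2961)–(1.985, 0, 0.2961)  len=0.0835

Chained into 2 loop(s):
  loop 1: 12 segments, perimeter = 16.5893
  loop 2: 12 segments, perimeter = 11.9101
Total perimeter = 28.499

loops=2 perimeter=28.499


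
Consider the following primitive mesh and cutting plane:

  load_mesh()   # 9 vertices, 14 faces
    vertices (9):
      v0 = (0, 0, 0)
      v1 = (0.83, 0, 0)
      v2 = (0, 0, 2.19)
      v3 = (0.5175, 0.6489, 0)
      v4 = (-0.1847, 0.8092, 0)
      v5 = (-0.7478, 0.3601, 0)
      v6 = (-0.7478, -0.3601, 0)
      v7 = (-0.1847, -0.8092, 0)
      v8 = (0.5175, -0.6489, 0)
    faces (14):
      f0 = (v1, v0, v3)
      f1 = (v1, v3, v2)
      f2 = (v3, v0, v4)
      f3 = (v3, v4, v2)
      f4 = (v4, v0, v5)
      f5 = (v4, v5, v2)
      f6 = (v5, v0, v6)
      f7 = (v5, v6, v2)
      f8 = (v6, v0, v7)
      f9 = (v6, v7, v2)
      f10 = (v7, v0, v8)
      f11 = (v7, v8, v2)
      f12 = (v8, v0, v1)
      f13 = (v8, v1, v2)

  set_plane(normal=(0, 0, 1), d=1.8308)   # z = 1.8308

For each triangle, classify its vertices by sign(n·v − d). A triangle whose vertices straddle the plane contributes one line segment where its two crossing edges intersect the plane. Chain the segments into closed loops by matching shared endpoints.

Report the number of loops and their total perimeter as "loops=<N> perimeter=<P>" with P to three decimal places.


Straddling triangles (7 of 14):
  (v1,v3,v2) [--+] → (0.0848795, 0.106431, 1.8308)–(0.136135, 0, 1.8308)  len=0.1181
  (v3,v4,v2) [--+] → (-0.0302942, 0.132724, 1.8308)–(0.0848795, 0.106431, 1.8308)  len=0.1181
  (v4,v5,v2) [--+] → (-0.122653, 0.059063, 1.8308)–(-0.0302942, 0.132724, 1.8308)  len=0.1181
  (v5,v6,v2) [--+] → (-0.122653, -0.059063, 1.8308)–(-0.122653, 0.059063, 1.8308)  len=0.1181
  (v6,v7,v2) [--+] → (-0.0302942, -0.132724, 1.8308)–(-0.122653, -0.059063, 1.8308)  len=0.1181
  (v7,v8,v2) [--+] → (0.0848795, -0.106431, 1.8308)–(-0.0302942, -0.132724, 1.8308)  len=0.1181
  (v8,v1,v2) [--+] → (0.136135, 0, 1.8308)–(0.0848795, -0.106431, 1.8308)  len=0.1181

Chained into 1 loop(s):
  loop 1: 7 segments, perimeter = 0.8269
Total perimeter = 0.827

loops=1 perimeter=0.827


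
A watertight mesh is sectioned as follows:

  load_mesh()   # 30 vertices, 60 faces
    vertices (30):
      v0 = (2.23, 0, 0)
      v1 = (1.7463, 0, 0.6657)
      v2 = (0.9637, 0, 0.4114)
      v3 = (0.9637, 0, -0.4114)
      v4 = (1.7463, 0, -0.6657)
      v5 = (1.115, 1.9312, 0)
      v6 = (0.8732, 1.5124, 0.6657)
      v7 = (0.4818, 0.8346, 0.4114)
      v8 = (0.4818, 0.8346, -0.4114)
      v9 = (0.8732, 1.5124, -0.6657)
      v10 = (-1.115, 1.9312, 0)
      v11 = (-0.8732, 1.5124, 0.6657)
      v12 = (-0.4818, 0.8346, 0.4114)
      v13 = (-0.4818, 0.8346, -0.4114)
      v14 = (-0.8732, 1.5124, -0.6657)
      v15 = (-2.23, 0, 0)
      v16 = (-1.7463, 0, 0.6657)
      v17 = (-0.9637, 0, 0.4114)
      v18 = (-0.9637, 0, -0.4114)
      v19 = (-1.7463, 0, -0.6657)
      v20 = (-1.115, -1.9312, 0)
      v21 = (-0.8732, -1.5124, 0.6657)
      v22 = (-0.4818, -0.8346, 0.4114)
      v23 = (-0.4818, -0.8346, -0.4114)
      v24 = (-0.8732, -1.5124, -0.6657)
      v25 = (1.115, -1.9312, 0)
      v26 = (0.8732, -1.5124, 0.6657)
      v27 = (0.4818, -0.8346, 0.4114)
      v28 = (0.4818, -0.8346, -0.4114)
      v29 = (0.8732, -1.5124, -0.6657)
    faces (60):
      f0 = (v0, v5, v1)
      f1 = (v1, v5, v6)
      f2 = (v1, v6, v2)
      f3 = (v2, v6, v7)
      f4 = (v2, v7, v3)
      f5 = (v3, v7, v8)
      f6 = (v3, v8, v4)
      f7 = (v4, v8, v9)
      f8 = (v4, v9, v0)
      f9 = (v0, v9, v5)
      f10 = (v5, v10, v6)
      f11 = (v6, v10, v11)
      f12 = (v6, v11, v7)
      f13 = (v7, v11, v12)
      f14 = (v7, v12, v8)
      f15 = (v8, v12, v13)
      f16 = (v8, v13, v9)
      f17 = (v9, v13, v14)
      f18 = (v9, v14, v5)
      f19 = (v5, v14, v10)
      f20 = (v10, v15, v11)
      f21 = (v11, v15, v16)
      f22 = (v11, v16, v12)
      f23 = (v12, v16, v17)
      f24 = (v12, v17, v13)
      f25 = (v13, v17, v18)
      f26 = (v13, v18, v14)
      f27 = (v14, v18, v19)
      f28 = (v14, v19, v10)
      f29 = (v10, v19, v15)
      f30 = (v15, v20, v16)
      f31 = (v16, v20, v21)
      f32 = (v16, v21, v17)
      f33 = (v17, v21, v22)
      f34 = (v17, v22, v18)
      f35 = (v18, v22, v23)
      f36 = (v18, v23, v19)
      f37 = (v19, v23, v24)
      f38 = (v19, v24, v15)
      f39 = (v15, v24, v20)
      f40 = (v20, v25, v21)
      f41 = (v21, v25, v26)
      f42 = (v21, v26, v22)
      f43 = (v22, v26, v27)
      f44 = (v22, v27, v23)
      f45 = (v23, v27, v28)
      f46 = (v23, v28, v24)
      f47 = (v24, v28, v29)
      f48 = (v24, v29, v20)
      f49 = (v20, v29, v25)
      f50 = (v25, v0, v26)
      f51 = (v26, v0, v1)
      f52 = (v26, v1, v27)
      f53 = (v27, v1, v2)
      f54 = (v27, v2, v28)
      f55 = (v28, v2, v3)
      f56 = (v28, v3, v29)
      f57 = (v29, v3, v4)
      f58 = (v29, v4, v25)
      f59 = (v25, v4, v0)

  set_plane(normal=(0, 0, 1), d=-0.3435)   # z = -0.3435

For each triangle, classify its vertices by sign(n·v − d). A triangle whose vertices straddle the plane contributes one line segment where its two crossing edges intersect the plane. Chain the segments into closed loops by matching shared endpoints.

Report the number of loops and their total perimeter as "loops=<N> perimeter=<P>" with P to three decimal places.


loops=2 perimeter=17.665

Straddling triangles (24 of 60):
  (v2,v7,v3) [++-] → (0.923932, 0.0688738, -0.3435)–(0.9637, 0, -0.3435)  len=0.0795
  (v3,v7,v8) [-+-] → (0.923932, 0.0688738, -0.3435)–(0.4818, 0.8346, -0.3435)  len=0.8842
  (v4,v9,v0) [--+] → (1.52989, 0.780396, -0.3435)–(1.98041, 0, -0.3435)  len=0.9011
  (v0,v9,v5) [+-+] → (1.52989, 0.780396, -0.3435)–(0.990232, 1.7151, -0.3435)  len=1.0793
  (v7,v12,v8) [++-] → (0.402281, 0.8346, -0.3435)–(0.4818, 0.8346, -0.3435)  len=0.0795
  (v8,v12,v13) [-+-] → (0.402281, 0.8346, -0.3435)–(-0.4818, 0.8346, -0.3435)  len=0.8841
  (v9,v14,v5) [--+] → (0.0890924, 1.7151, -0.3435)–(0.990232, 1.7151, -0.3435)  len=0.9011
  (v5,v14,v10) [+-+] → (0.0890924, 1.7151, -0.3435)–(-0.990232, 1.7151, -0.3435)  len=1.0793
  (v12,v17,v13) [++-] → (-0.521568, 0.765726, -0.3435)–(-0.4818, 0.8346, -0.3435)  len=0.0795
  (v13,v17,v18) [-+-] → (-0.521568, 0.765726, -0.3435)–(-0.9637, 0, -0.3435)  len=0.8842
  (v14,v19,v10) [--+] → (-1.44075, 0.934704, -0.3435)–(-0.990232, 1.7151, -0.3435)  len=0.9011
  (v10,v19,v15) [+-+] → (-1.44075, 0.934704, -0.3435)–(-1.98041, 0, -0.3435)  len=1.0793
  (v17,v22,v18) [++-] → (-0.923932, -0.0688738, -0.3435)–(-0.9637, 0, -0.3435)  len=0.0795
  (v18,v22,v23) [-+-] → (-0.923932, -0.0688738, -0.3435)–(-0.4818, -0.8346, -0.3435)  len=0.8842
  (v19,v24,v15) [--+] → (-1.52989, -0.780396, -0.3435)–(-1.98041, 0, -0.3435)  len=0.9011
  (v15,v24,v20) [+-+] → (-1.52989, -0.780396, -0.3435)–(-0.990232, -1.7151, -0.3435)  len=1.0793
  (v22,v27,v23) [++-] → (-0.402281, -0.8346, -0.3435)–(-0.4818, -0.8346, -0.3435)  len=0.0795
  (v23,v27,v28) [-+-] → (-0.402281, -0.8346, -0.3435)–(0.4818, -0.8346, -0.3435)  len=0.8841
  (v24,v29,v20) [--+] → (-0.0890924, -1.7151, -0.3435)–(-0.990232, -1.7151, -0.3435)  len=0.9011
  (v20,v29,v25) [+-+] → (-0.0890924, -1.7151, -0.3435)–(0.990232, -1.7151, -0.3435)  len=1.0793
  (v27,v2,v28) [++-] → (0.521568, -0.765726, -0.3435)–(0.4818, -0.8346, -0.3435)  len=0.0795
  (v28,v2,v3) [-+-] → (0.521568, -0.765726, -0.3435)–(0.9637, 0, -0.3435)  len=0.8842
  (v29,v4,v25) [--+] → (1.44075, -0.934704, -0.3435)–(0.990232, -1.7151, -0.3435)  len=0.9011
  (v25,v4,v0) [+-+] → (1.44075, -0.934704, -0.3435)–(1.98041, 0, -0.3435)  len=1.0793

Chained into 2 loop(s):
  loop 1: 12 segments, perimeter = 5.7821
  loop 2: 12 segments, perimeter = 11.8826
Total perimeter = 17.665


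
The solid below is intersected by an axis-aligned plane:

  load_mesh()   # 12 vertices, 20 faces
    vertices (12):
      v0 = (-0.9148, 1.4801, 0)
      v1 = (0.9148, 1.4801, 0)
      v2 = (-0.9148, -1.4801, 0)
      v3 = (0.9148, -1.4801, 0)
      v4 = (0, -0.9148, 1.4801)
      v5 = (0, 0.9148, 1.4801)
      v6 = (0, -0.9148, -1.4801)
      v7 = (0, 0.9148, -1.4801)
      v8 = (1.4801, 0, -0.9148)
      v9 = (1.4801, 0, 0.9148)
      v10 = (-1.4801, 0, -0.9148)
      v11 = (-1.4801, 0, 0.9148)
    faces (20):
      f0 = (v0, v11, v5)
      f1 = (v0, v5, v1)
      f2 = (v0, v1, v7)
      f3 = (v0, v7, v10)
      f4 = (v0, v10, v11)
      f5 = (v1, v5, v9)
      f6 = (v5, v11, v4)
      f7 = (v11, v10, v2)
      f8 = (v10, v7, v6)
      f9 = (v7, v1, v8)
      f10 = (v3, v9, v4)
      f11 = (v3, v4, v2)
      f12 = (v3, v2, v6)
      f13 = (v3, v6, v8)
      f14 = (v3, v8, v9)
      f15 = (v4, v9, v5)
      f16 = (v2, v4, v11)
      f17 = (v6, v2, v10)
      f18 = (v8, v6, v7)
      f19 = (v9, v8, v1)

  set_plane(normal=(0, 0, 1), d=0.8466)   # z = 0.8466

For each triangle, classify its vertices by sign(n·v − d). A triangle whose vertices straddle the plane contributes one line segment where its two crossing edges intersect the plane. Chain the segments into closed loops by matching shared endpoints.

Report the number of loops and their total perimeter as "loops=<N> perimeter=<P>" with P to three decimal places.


Straddling triangles (10 of 20):
  (v0,v11,v5) [-++] → (-1.43796, 0.110344, 0.8466)–(-0.391545, 1.15675, 0.8466)  len=1.4798
  (v0,v5,v1) [-+-] → (-0.391545, 1.15675, 0.8466)–(0.391545, 1.15675, 0.8466)  len=0.7831
  (v0,v10,v11) [--+] → (-1.4801, 0, 0.8466)–(-1.43796, 0.110344, 0.8466)  len=0.1181
  (v1,v5,v9) [-++] → (0.391545, 1.15675, 0.8466)–(1.43796, 0.110344, 0.8466)  len=1.4798
  (v11,v10,v2) [+--] → (-1.4801, 0, 0.8466)–(-1.43796, -0.110344, 0.8466)  len=0.1181
  (v3,v9,v4) [-++] → (1.43796, -0.110344, 0.8466)–(0.391545, -1.15675, 0.8466)  len=1.4798
  (v3,v4,v2) [-+-] → (0.391545, -1.15675, 0.8466)–(-0.391545, -1.15675, 0.8466)  len=0.7831
  (v3,v8,v9) [--+] → (1.4801, 0, 0.8466)–(1.43796, -0.110344, 0.8466)  len=0.1181
  (v2,v4,v11) [-++] → (-0.391545, -1.15675, 0.8466)–(-1.43796, -0.110344, 0.8466)  len=1.4798
  (v9,v8,v1) [+--] → (1.4801, 0, 0.8466)–(1.43796, 0.110344, 0.8466)  len=0.1181

Chained into 1 loop(s):
  loop 1: 10 segments, perimeter = 7.9580
Total perimeter = 7.958

loops=1 perimeter=7.958


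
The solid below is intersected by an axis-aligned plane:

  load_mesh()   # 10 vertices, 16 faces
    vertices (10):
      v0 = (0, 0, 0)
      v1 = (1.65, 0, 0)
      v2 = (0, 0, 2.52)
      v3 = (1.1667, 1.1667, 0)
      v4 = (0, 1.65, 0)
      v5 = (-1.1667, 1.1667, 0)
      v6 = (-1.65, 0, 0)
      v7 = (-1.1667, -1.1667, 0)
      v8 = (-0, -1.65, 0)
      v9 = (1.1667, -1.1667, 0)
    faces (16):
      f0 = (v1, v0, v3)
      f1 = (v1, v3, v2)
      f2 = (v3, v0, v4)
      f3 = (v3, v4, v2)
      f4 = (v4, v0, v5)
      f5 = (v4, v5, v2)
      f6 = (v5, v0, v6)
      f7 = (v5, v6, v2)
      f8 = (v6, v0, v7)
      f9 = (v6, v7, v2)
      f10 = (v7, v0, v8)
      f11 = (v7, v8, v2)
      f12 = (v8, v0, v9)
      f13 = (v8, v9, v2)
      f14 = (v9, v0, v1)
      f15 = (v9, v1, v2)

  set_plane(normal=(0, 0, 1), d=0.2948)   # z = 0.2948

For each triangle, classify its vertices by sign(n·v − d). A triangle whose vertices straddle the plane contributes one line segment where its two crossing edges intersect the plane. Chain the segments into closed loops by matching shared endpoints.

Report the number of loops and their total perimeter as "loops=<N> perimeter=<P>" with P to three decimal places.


Straddling triangles (8 of 16):
  (v1,v3,v2) [--+] → (1.03021, 1.03021, 0.2948)–(1.45698, 0, 0.2948)  len=1.1151
  (v3,v4,v2) [--+] → (0, 1.45698, 0.2948)–(1.03021, 1.03021, 0.2948)  len=1.1151
  (v4,v5,v2) [--+] → (-1.03021, 1.03021, 0.2948)–(0, 1.45698, 0.2948)  len=1.1151
  (v5,v6,v2) [--+] → (-1.45698, 0, 0.2948)–(-1.03021, 1.03021, 0.2948)  len=1.1151
  (v6,v7,v2) [--+] → (-1.03021, -1.03021, 0.2948)–(-1.45698, 0, 0.2948)  len=1.1151
  (v7,v8,v2) [--+] → (0, -1.45698, 0.2948)–(-1.03021, -1.03021, 0.2948)  len=1.1151
  (v8,v9,v2) [--+] → (1.03021, -1.03021, 0.2948)–(0, -1.45698, 0.2948)  len=1.1151
  (v9,v1,v2) [--+] → (1.45698, 0, 0.2948)–(1.03021, -1.03021, 0.2948)  len=1.1151

Chained into 1 loop(s):
  loop 1: 8 segments, perimeter = 8.9209
Total perimeter = 8.921

loops=1 perimeter=8.921


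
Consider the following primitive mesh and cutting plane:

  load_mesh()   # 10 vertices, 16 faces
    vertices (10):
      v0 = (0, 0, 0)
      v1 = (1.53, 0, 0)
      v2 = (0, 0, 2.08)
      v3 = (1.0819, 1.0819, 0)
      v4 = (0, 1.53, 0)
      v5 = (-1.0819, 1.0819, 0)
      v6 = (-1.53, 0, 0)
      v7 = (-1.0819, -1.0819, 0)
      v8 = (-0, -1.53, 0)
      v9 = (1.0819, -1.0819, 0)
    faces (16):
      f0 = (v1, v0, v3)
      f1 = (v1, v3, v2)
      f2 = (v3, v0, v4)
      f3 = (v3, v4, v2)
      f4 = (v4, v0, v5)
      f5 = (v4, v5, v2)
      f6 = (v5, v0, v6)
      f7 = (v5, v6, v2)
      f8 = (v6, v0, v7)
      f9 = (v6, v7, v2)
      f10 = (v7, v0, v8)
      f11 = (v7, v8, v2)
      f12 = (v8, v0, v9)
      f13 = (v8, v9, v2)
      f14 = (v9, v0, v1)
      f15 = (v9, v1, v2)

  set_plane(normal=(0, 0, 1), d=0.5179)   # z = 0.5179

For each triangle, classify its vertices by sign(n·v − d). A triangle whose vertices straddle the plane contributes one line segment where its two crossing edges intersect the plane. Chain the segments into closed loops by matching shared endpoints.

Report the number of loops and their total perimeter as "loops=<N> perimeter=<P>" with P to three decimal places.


loops=1 perimeter=7.036

Straddling triangles (8 of 16):
  (v1,v3,v2) [--+] → (0.812517, 0.812517, 0.5179)–(1.14904, 0, 0.5179)  len=0.8795
  (v3,v4,v2) [--+] → (0, 1.14904, 0.5179)–(0.812517, 0.812517, 0.5179)  len=0.8795
  (v4,v5,v2) [--+] → (-0.812517, 0.812517, 0.5179)–(0, 1.14904, 0.5179)  len=0.8795
  (v5,v6,v2) [--+] → (-1.14904, 0, 0.5179)–(-0.812517, 0.812517, 0.5179)  len=0.8795
  (v6,v7,v2) [--+] → (-0.812517, -0.812517, 0.5179)–(-1.14904, 0, 0.5179)  len=0.8795
  (v7,v8,v2) [--+] → (0, -1.14904, 0.5179)–(-0.812517, -0.812517, 0.5179)  len=0.8795
  (v8,v9,v2) [--+] → (0.812517, -0.812517, 0.5179)–(0, -1.14904, 0.5179)  len=0.8795
  (v9,v1,v2) [--+] → (1.14904, 0, 0.5179)–(0.812517, -0.812517, 0.5179)  len=0.8795

Chained into 1 loop(s):
  loop 1: 8 segments, perimeter = 7.0356
Total perimeter = 7.036


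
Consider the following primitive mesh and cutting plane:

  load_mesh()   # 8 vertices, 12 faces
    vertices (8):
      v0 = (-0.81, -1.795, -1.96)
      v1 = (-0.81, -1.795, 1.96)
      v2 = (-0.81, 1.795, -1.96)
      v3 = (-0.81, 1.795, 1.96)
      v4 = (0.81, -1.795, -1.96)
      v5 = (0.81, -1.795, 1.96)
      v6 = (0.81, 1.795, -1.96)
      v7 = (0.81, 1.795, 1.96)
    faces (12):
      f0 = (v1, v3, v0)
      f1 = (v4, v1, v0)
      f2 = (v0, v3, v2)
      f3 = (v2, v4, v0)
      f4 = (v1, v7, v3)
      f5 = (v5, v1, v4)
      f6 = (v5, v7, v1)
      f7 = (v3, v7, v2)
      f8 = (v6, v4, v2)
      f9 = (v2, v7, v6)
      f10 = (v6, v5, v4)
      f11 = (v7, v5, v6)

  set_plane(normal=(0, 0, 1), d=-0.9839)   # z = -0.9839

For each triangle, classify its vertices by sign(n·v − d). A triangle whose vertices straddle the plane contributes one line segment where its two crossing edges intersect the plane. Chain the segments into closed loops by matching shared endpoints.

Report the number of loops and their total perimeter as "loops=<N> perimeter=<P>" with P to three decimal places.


Straddling triangles (8 of 12):
  (v1,v3,v0) [++-] → (-0.81, -0.901072, -0.9839)–(-0.81, -1.795, -0.9839)  len=0.8939
  (v4,v1,v0) [-+-] → (0.406612, -1.795, -0.9839)–(-0.81, -1.795, -0.9839)  len=1.2166
  (v0,v3,v2) [-+-] → (-0.81, -0.901072, -0.9839)–(-0.81, 1.795, -0.9839)  len=2.6961
  (v5,v1,v4) [++-] → (0.406612, -1.795, -0.9839)–(0.81, -1.795, -0.9839)  len=0.4034
  (v3,v7,v2) [++-] → (-0.406612, 1.795, -0.9839)–(-0.81, 1.795, -0.9839)  len=0.4034
  (v2,v7,v6) [-+-] → (-0.406612, 1.795, -0.9839)–(0.81, 1.795, -0.9839)  len=1.2166
  (v6,v5,v4) [-+-] → (0.81, 0.901072, -0.9839)–(0.81, -1.795, -0.9839)  len=2.6961
  (v7,v5,v6) [++-] → (0.81, 0.901072, -0.9839)–(0.81, 1.795, -0.9839)  len=0.8939

Chained into 1 loop(s):
  loop 1: 8 segments, perimeter = 10.4200
Total perimeter = 10.420

loops=1 perimeter=10.420


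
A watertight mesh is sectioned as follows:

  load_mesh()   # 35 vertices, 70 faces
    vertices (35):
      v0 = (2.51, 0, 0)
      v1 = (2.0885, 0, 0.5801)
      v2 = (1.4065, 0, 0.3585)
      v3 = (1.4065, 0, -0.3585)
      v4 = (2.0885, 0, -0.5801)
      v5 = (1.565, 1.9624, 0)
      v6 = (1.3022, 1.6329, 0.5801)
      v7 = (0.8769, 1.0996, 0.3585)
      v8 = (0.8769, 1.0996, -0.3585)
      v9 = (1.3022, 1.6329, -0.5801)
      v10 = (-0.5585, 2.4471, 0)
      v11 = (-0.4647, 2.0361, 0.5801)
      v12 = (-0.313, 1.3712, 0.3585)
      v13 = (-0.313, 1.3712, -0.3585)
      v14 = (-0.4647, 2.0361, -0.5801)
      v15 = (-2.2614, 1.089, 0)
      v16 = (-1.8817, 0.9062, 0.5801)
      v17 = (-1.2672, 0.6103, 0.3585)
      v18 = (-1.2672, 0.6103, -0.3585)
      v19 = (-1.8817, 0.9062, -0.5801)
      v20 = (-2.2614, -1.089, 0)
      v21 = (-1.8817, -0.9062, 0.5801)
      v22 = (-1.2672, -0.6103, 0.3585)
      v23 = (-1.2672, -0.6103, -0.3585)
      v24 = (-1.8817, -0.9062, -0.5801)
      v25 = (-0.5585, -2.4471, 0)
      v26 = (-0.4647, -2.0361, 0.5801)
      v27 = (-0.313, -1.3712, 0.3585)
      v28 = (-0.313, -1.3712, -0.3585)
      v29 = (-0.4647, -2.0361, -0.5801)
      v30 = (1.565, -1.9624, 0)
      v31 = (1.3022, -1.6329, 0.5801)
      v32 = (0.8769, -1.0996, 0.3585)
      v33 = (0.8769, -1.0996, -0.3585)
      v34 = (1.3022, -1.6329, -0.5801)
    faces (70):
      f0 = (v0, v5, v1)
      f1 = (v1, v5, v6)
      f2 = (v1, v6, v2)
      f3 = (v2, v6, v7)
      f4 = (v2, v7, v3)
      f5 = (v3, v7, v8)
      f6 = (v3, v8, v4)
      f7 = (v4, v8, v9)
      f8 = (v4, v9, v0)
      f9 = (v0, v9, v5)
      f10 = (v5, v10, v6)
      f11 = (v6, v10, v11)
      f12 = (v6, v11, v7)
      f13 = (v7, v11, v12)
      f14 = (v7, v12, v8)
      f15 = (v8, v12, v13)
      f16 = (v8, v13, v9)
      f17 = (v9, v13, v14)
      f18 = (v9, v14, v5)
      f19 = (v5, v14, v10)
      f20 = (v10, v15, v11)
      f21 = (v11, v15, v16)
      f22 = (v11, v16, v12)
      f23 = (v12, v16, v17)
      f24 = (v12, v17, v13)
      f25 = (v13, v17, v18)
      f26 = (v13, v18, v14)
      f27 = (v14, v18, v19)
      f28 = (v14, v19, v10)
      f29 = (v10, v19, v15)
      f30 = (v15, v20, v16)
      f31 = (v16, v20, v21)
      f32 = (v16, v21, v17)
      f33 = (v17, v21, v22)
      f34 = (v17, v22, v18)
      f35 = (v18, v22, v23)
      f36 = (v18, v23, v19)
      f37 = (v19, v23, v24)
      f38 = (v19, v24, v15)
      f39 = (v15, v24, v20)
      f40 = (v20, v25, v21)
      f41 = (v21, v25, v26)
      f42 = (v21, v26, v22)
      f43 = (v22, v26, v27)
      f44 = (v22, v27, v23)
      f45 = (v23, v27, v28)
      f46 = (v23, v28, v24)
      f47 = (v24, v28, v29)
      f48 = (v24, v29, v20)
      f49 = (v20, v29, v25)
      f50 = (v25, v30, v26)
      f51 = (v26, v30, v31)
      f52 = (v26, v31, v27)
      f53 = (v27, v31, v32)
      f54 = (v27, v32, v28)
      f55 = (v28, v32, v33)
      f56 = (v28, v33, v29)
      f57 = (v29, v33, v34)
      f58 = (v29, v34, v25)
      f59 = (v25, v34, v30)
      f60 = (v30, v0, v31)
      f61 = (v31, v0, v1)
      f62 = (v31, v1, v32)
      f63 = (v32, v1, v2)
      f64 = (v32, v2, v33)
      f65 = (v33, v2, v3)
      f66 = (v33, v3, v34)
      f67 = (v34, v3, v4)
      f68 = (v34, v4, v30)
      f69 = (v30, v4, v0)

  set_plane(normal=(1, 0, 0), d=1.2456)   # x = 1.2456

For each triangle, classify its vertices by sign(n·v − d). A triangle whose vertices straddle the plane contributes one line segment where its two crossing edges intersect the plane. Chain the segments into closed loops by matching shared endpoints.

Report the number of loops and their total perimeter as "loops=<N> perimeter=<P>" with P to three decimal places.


Straddling triangles (24 of 70):
  (v2,v6,v7) [++-] → (1.2456, 1.56193, 0.550609)–(1.2456, 0.334074, 0.3585)  len=1.2428
  (v2,v7,v3) [+-+] → (1.2456, 0.334074, 0.3585)–(1.2456, 0.334074, -0.140665)  len=0.4992
  (v3,v7,v8) [+--] → (1.2456, 0.334074, -0.140665)–(1.2456, 0.334074, -0.3585)  len=0.2178
  (v3,v8,v4) [+-+] → (1.2456, 0.334074, -0.3585)–(1.2456, 0.764983, -0.425935)  len=0.4362
  (v4,v8,v9) [+-+] → (1.2456, 0.764983, -0.425935)–(1.2456, 1.56193, -0.550609)  len=0.8066
  (v5,v10,v6) [+-+] → (1.2456, 2.0353, 0)–(1.2456, 1.65767, 0.562454)  len=0.6775
  (v6,v10,v11) [+--] → (1.2456, 1.65767, 0.562454)–(1.2456, 1.64582, 0.5801)  len=0.0213
  (v6,v11,v7) [+--] → (1.2456, 1.64582, 0.5801)–(1.2456, 1.56193, 0.550609)  len=0.0889
  (v8,v13,v9) [--+] → (1.2456, 1.62373, -0.572335)–(1.2456, 1.56193, -0.550609)  len=0.0655
  (v9,v13,v14) [+--] → (1.2456, 1.62373, -0.572335)–(1.2456, 1.64582, -0.5801)  len=0.0234
  (v9,v14,v5) [+-+] → (1.2456, 1.64582, -0.5801)–(1.2456, 1.974, -0.0912864)  len=0.5888
  (v5,v14,v10) [+--] → (1.2456, 1.974, -0.0912864)–(1.2456, 2.0353, 0)  len=0.1100
  (v25,v30,v26) [-+-] → (1.2456, -2.0353, 0)–(1.2456, -1.974, 0.0912864)  len=0.1100
  (v26,v30,v31) [-++] → (1.2456, -1.974, 0.0912864)–(1.2456, -1.64582, 0.5801)  len=0.5888
  (v26,v31,v27) [-+-] → (1.2456, -1.64582, 0.5801)–(1.2456, -1.62373, 0.572335)  len=0.0234
  (v27,v31,v32) [-+-] → (1.2456, -1.62373, 0.572335)–(1.2456, -1.56193, 0.550609)  len=0.0655
  (v29,v33,v34) [--+] → (1.2456, -1.56193, -0.550609)–(1.2456, -1.64582, -0.5801)  len=0.0889
  (v29,v34,v25) [-+-] → (1.2456, -1.64582, -0.5801)–(1.2456, -1.65767, -0.562454)  len=0.0213
  (v25,v34,v30) [-++] → (1.2456, -1.65767, -0.562454)–(1.2456, -2.0353, 0)  len=0.6775
  (v31,v1,v32) [++-] → (1.2456, -0.764983, 0.425935)–(1.2456, -1.56193, 0.550609)  len=0.8066
  (v32,v1,v2) [-++] → (1.2456, -0.764983, 0.425935)–(1.2456, -0.334074, 0.3585)  len=0.4362
  (v32,v2,v33) [-+-] → (1.2456, -0.334074, 0.3585)–(1.2456, -0.334074, 0.140665)  len=0.2178
  (v33,v2,v3) [-++] → (1.2456, -0.334074, 0.140665)–(1.2456, -0.334074, -0.3585)  len=0.4992
  (v33,v3,v34) [-++] → (1.2456, -0.334074, -0.3585)–(1.2456, -1.56193, -0.550609)  len=1.2428

Chained into 2 loop(s):
  loop 1: 12 segments, perimeter = 4.7779
  loop 2: 12 segments, perimeter = 4.7779
Total perimeter = 9.556

loops=2 perimeter=9.556
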